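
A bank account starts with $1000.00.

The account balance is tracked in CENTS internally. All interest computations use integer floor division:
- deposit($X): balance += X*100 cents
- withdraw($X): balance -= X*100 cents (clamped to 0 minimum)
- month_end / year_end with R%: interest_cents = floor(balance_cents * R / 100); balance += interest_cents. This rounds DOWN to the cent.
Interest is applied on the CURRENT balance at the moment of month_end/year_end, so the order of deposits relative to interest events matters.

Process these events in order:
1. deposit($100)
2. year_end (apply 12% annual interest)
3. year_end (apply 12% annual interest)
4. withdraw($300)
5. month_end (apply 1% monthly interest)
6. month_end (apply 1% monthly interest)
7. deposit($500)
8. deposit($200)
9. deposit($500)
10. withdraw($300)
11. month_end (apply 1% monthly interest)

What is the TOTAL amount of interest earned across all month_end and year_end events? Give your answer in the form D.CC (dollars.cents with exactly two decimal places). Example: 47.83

Answer: 321.54

Derivation:
After 1 (deposit($100)): balance=$1100.00 total_interest=$0.00
After 2 (year_end (apply 12% annual interest)): balance=$1232.00 total_interest=$132.00
After 3 (year_end (apply 12% annual interest)): balance=$1379.84 total_interest=$279.84
After 4 (withdraw($300)): balance=$1079.84 total_interest=$279.84
After 5 (month_end (apply 1% monthly interest)): balance=$1090.63 total_interest=$290.63
After 6 (month_end (apply 1% monthly interest)): balance=$1101.53 total_interest=$301.53
After 7 (deposit($500)): balance=$1601.53 total_interest=$301.53
After 8 (deposit($200)): balance=$1801.53 total_interest=$301.53
After 9 (deposit($500)): balance=$2301.53 total_interest=$301.53
After 10 (withdraw($300)): balance=$2001.53 total_interest=$301.53
After 11 (month_end (apply 1% monthly interest)): balance=$2021.54 total_interest=$321.54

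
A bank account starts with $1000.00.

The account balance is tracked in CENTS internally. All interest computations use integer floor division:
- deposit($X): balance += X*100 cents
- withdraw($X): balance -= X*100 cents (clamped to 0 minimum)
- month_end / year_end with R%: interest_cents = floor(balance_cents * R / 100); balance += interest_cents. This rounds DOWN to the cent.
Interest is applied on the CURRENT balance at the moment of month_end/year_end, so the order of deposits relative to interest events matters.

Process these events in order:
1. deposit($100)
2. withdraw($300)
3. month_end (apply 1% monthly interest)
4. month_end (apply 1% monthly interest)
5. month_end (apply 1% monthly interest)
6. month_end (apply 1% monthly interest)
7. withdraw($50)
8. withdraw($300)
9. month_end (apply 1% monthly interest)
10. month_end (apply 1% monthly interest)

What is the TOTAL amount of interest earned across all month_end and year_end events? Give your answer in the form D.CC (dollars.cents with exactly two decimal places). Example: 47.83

After 1 (deposit($100)): balance=$1100.00 total_interest=$0.00
After 2 (withdraw($300)): balance=$800.00 total_interest=$0.00
After 3 (month_end (apply 1% monthly interest)): balance=$808.00 total_interest=$8.00
After 4 (month_end (apply 1% monthly interest)): balance=$816.08 total_interest=$16.08
After 5 (month_end (apply 1% monthly interest)): balance=$824.24 total_interest=$24.24
After 6 (month_end (apply 1% monthly interest)): balance=$832.48 total_interest=$32.48
After 7 (withdraw($50)): balance=$782.48 total_interest=$32.48
After 8 (withdraw($300)): balance=$482.48 total_interest=$32.48
After 9 (month_end (apply 1% monthly interest)): balance=$487.30 total_interest=$37.30
After 10 (month_end (apply 1% monthly interest)): balance=$492.17 total_interest=$42.17

Answer: 42.17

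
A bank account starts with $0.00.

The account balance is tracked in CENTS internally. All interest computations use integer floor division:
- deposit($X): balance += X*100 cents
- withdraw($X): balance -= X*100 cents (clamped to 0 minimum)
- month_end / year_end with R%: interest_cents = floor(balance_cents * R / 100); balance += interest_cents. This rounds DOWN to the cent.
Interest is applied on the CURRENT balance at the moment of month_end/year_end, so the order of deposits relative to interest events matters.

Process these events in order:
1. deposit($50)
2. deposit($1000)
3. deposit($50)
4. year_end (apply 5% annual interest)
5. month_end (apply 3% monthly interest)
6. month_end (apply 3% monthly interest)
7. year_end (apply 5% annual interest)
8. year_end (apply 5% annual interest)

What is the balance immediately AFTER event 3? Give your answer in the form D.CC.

After 1 (deposit($50)): balance=$50.00 total_interest=$0.00
After 2 (deposit($1000)): balance=$1050.00 total_interest=$0.00
After 3 (deposit($50)): balance=$1100.00 total_interest=$0.00

Answer: 1100.00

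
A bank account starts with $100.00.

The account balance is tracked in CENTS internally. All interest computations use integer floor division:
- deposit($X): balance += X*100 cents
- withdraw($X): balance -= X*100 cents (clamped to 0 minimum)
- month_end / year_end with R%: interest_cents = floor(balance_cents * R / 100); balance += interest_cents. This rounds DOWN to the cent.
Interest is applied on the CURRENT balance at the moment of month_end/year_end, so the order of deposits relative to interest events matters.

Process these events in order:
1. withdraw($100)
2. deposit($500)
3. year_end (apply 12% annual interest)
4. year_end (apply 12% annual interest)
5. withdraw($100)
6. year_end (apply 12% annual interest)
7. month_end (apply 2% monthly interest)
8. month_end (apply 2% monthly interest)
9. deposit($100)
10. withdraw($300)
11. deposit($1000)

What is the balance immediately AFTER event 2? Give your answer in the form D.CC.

Answer: 500.00

Derivation:
After 1 (withdraw($100)): balance=$0.00 total_interest=$0.00
After 2 (deposit($500)): balance=$500.00 total_interest=$0.00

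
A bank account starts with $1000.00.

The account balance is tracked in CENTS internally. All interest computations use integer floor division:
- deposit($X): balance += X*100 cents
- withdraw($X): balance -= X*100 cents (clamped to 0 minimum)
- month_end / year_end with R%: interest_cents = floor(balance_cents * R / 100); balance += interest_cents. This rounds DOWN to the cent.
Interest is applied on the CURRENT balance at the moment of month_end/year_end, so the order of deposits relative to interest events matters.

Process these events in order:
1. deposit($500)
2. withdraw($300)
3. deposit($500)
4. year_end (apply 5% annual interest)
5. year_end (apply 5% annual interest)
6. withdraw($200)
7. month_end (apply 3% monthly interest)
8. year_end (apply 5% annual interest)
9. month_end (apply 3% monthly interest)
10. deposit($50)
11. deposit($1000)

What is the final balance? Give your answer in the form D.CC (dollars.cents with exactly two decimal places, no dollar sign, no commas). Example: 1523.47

Answer: 2915.01

Derivation:
After 1 (deposit($500)): balance=$1500.00 total_interest=$0.00
After 2 (withdraw($300)): balance=$1200.00 total_interest=$0.00
After 3 (deposit($500)): balance=$1700.00 total_interest=$0.00
After 4 (year_end (apply 5% annual interest)): balance=$1785.00 total_interest=$85.00
After 5 (year_end (apply 5% annual interest)): balance=$1874.25 total_interest=$174.25
After 6 (withdraw($200)): balance=$1674.25 total_interest=$174.25
After 7 (month_end (apply 3% monthly interest)): balance=$1724.47 total_interest=$224.47
After 8 (year_end (apply 5% annual interest)): balance=$1810.69 total_interest=$310.69
After 9 (month_end (apply 3% monthly interest)): balance=$1865.01 total_interest=$365.01
After 10 (deposit($50)): balance=$1915.01 total_interest=$365.01
After 11 (deposit($1000)): balance=$2915.01 total_interest=$365.01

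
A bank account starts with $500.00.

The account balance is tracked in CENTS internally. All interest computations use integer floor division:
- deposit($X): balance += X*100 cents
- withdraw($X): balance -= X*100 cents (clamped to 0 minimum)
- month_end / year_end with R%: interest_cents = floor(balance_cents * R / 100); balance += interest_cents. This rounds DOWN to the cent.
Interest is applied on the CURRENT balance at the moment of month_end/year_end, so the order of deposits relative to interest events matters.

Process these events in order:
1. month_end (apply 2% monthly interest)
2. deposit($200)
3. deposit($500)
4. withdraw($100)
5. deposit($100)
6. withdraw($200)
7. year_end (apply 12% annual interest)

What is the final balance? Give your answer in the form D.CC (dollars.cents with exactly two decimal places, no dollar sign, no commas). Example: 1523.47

Answer: 1131.20

Derivation:
After 1 (month_end (apply 2% monthly interest)): balance=$510.00 total_interest=$10.00
After 2 (deposit($200)): balance=$710.00 total_interest=$10.00
After 3 (deposit($500)): balance=$1210.00 total_interest=$10.00
After 4 (withdraw($100)): balance=$1110.00 total_interest=$10.00
After 5 (deposit($100)): balance=$1210.00 total_interest=$10.00
After 6 (withdraw($200)): balance=$1010.00 total_interest=$10.00
After 7 (year_end (apply 12% annual interest)): balance=$1131.20 total_interest=$131.20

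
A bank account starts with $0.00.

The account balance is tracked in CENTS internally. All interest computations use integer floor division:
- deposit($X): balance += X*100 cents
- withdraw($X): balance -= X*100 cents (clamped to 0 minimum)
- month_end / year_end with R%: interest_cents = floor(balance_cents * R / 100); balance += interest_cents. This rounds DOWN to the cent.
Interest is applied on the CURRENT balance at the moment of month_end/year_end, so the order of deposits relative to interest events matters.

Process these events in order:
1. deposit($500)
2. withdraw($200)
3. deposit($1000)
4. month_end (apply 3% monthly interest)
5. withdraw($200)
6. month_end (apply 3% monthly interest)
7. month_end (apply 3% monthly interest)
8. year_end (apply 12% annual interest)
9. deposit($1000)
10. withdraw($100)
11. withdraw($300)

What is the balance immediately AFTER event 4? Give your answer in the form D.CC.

After 1 (deposit($500)): balance=$500.00 total_interest=$0.00
After 2 (withdraw($200)): balance=$300.00 total_interest=$0.00
After 3 (deposit($1000)): balance=$1300.00 total_interest=$0.00
After 4 (month_end (apply 3% monthly interest)): balance=$1339.00 total_interest=$39.00

Answer: 1339.00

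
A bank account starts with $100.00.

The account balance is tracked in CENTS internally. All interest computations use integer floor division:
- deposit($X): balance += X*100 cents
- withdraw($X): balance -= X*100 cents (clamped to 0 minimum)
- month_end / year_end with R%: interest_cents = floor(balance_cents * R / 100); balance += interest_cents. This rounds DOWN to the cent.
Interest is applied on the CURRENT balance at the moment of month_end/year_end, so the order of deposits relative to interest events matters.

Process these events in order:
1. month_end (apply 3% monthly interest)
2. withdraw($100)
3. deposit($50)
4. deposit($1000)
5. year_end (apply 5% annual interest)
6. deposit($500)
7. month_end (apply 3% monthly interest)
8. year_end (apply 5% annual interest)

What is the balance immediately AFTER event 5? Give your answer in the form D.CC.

Answer: 1105.65

Derivation:
After 1 (month_end (apply 3% monthly interest)): balance=$103.00 total_interest=$3.00
After 2 (withdraw($100)): balance=$3.00 total_interest=$3.00
After 3 (deposit($50)): balance=$53.00 total_interest=$3.00
After 4 (deposit($1000)): balance=$1053.00 total_interest=$3.00
After 5 (year_end (apply 5% annual interest)): balance=$1105.65 total_interest=$55.65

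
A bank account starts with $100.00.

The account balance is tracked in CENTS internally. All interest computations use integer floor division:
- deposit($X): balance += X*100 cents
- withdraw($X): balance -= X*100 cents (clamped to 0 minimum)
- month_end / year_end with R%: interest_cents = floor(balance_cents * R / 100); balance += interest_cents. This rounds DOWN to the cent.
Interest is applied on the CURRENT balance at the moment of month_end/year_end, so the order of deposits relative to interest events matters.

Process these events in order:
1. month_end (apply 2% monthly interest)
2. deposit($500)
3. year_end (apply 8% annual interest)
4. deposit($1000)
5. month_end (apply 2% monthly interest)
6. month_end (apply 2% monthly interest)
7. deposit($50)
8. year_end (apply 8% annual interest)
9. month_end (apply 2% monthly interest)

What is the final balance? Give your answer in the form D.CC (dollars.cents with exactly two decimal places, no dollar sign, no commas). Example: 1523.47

After 1 (month_end (apply 2% monthly interest)): balance=$102.00 total_interest=$2.00
After 2 (deposit($500)): balance=$602.00 total_interest=$2.00
After 3 (year_end (apply 8% annual interest)): balance=$650.16 total_interest=$50.16
After 4 (deposit($1000)): balance=$1650.16 total_interest=$50.16
After 5 (month_end (apply 2% monthly interest)): balance=$1683.16 total_interest=$83.16
After 6 (month_end (apply 2% monthly interest)): balance=$1716.82 total_interest=$116.82
After 7 (deposit($50)): balance=$1766.82 total_interest=$116.82
After 8 (year_end (apply 8% annual interest)): balance=$1908.16 total_interest=$258.16
After 9 (month_end (apply 2% monthly interest)): balance=$1946.32 total_interest=$296.32

Answer: 1946.32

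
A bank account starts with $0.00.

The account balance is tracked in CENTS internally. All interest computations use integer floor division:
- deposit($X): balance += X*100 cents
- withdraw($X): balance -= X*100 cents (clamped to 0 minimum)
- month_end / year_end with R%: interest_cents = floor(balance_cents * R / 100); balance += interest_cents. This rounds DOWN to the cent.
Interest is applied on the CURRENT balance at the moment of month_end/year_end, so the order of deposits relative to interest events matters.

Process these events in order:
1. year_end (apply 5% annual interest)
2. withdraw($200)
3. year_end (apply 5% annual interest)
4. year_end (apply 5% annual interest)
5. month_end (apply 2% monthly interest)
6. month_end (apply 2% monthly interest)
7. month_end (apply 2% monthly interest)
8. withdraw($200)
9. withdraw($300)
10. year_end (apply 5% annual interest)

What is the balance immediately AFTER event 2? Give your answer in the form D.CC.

Answer: 0.00

Derivation:
After 1 (year_end (apply 5% annual interest)): balance=$0.00 total_interest=$0.00
After 2 (withdraw($200)): balance=$0.00 total_interest=$0.00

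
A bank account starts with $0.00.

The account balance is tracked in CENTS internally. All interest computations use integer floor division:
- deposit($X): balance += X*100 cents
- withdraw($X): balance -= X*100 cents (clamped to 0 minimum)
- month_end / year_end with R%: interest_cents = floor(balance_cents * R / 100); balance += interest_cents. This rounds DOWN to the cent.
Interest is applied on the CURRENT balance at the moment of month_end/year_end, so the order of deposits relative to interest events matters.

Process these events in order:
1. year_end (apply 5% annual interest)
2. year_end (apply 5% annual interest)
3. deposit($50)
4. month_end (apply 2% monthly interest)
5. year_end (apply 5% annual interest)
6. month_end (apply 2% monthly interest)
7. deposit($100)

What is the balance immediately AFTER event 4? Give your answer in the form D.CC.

Answer: 51.00

Derivation:
After 1 (year_end (apply 5% annual interest)): balance=$0.00 total_interest=$0.00
After 2 (year_end (apply 5% annual interest)): balance=$0.00 total_interest=$0.00
After 3 (deposit($50)): balance=$50.00 total_interest=$0.00
After 4 (month_end (apply 2% monthly interest)): balance=$51.00 total_interest=$1.00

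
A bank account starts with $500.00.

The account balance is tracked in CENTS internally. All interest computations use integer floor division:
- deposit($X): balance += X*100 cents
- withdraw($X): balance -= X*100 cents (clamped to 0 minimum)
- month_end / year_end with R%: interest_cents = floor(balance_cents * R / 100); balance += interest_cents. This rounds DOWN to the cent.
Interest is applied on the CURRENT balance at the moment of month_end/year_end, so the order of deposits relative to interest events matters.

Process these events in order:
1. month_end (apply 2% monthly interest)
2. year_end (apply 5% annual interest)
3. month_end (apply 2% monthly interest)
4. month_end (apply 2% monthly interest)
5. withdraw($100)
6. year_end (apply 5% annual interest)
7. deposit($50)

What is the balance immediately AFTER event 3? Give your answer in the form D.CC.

After 1 (month_end (apply 2% monthly interest)): balance=$510.00 total_interest=$10.00
After 2 (year_end (apply 5% annual interest)): balance=$535.50 total_interest=$35.50
After 3 (month_end (apply 2% monthly interest)): balance=$546.21 total_interest=$46.21

Answer: 546.21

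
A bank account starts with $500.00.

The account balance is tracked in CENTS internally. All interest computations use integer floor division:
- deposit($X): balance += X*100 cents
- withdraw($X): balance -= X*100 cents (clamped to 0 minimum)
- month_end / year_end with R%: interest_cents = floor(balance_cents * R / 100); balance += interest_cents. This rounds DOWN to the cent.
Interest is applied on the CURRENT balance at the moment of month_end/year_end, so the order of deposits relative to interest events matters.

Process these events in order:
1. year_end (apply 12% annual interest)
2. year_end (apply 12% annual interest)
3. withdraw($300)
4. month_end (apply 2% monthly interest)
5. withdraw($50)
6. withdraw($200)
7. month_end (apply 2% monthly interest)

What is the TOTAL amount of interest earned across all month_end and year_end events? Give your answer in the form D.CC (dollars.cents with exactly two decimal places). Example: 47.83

After 1 (year_end (apply 12% annual interest)): balance=$560.00 total_interest=$60.00
After 2 (year_end (apply 12% annual interest)): balance=$627.20 total_interest=$127.20
After 3 (withdraw($300)): balance=$327.20 total_interest=$127.20
After 4 (month_end (apply 2% monthly interest)): balance=$333.74 total_interest=$133.74
After 5 (withdraw($50)): balance=$283.74 total_interest=$133.74
After 6 (withdraw($200)): balance=$83.74 total_interest=$133.74
After 7 (month_end (apply 2% monthly interest)): balance=$85.41 total_interest=$135.41

Answer: 135.41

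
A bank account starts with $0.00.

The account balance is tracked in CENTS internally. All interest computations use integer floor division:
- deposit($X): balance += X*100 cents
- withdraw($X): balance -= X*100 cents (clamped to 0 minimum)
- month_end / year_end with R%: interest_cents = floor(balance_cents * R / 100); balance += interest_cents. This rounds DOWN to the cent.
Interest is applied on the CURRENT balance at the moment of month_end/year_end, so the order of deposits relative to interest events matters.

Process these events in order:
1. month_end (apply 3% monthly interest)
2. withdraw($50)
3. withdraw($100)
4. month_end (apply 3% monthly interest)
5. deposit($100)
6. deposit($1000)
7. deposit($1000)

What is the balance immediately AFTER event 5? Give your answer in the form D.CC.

Answer: 100.00

Derivation:
After 1 (month_end (apply 3% monthly interest)): balance=$0.00 total_interest=$0.00
After 2 (withdraw($50)): balance=$0.00 total_interest=$0.00
After 3 (withdraw($100)): balance=$0.00 total_interest=$0.00
After 4 (month_end (apply 3% monthly interest)): balance=$0.00 total_interest=$0.00
After 5 (deposit($100)): balance=$100.00 total_interest=$0.00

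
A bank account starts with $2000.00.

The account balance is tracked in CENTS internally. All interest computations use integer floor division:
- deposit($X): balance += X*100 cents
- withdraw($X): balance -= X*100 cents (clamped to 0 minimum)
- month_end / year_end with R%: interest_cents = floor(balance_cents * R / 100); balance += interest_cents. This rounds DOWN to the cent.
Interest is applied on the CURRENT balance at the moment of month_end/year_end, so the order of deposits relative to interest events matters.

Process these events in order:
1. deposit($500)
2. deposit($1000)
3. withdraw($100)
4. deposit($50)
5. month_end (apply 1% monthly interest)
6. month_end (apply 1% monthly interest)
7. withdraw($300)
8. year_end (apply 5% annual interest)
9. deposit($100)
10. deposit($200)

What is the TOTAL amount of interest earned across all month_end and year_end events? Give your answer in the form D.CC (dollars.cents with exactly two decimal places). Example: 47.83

Answer: 230.30

Derivation:
After 1 (deposit($500)): balance=$2500.00 total_interest=$0.00
After 2 (deposit($1000)): balance=$3500.00 total_interest=$0.00
After 3 (withdraw($100)): balance=$3400.00 total_interest=$0.00
After 4 (deposit($50)): balance=$3450.00 total_interest=$0.00
After 5 (month_end (apply 1% monthly interest)): balance=$3484.50 total_interest=$34.50
After 6 (month_end (apply 1% monthly interest)): balance=$3519.34 total_interest=$69.34
After 7 (withdraw($300)): balance=$3219.34 total_interest=$69.34
After 8 (year_end (apply 5% annual interest)): balance=$3380.30 total_interest=$230.30
After 9 (deposit($100)): balance=$3480.30 total_interest=$230.30
After 10 (deposit($200)): balance=$3680.30 total_interest=$230.30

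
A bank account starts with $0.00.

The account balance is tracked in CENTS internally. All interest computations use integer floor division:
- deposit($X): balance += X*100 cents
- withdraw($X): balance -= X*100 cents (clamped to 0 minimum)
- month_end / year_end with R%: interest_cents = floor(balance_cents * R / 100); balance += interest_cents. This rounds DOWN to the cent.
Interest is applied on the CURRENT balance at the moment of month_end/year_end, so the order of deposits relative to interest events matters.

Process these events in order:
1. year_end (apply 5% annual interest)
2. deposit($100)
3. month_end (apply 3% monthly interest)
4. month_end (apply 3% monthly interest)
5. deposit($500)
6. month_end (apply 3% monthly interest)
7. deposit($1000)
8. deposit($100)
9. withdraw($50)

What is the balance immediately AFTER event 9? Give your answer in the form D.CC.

After 1 (year_end (apply 5% annual interest)): balance=$0.00 total_interest=$0.00
After 2 (deposit($100)): balance=$100.00 total_interest=$0.00
After 3 (month_end (apply 3% monthly interest)): balance=$103.00 total_interest=$3.00
After 4 (month_end (apply 3% monthly interest)): balance=$106.09 total_interest=$6.09
After 5 (deposit($500)): balance=$606.09 total_interest=$6.09
After 6 (month_end (apply 3% monthly interest)): balance=$624.27 total_interest=$24.27
After 7 (deposit($1000)): balance=$1624.27 total_interest=$24.27
After 8 (deposit($100)): balance=$1724.27 total_interest=$24.27
After 9 (withdraw($50)): balance=$1674.27 total_interest=$24.27

Answer: 1674.27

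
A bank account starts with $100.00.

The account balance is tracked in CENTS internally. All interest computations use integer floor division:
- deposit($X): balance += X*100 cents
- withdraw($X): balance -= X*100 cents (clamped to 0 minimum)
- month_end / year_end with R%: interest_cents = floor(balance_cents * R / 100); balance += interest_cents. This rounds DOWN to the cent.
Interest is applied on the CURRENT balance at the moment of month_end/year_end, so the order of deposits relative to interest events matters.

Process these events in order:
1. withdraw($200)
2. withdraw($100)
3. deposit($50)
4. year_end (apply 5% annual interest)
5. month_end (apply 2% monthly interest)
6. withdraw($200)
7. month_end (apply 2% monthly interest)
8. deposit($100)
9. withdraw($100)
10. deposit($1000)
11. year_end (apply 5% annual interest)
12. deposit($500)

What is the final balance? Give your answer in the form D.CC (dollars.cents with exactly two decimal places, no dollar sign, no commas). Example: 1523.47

Answer: 1550.00

Derivation:
After 1 (withdraw($200)): balance=$0.00 total_interest=$0.00
After 2 (withdraw($100)): balance=$0.00 total_interest=$0.00
After 3 (deposit($50)): balance=$50.00 total_interest=$0.00
After 4 (year_end (apply 5% annual interest)): balance=$52.50 total_interest=$2.50
After 5 (month_end (apply 2% monthly interest)): balance=$53.55 total_interest=$3.55
After 6 (withdraw($200)): balance=$0.00 total_interest=$3.55
After 7 (month_end (apply 2% monthly interest)): balance=$0.00 total_interest=$3.55
After 8 (deposit($100)): balance=$100.00 total_interest=$3.55
After 9 (withdraw($100)): balance=$0.00 total_interest=$3.55
After 10 (deposit($1000)): balance=$1000.00 total_interest=$3.55
After 11 (year_end (apply 5% annual interest)): balance=$1050.00 total_interest=$53.55
After 12 (deposit($500)): balance=$1550.00 total_interest=$53.55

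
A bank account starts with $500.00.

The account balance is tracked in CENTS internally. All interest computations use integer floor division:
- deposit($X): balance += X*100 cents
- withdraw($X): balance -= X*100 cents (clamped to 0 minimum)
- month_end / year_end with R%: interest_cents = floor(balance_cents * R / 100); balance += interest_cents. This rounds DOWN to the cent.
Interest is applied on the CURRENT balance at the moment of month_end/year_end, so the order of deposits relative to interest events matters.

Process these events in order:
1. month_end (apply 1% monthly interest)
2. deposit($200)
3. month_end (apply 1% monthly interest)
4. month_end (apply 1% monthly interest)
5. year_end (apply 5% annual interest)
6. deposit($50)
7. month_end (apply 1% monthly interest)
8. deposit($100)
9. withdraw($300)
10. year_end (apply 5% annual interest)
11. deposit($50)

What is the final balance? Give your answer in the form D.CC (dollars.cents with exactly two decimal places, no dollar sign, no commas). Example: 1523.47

After 1 (month_end (apply 1% monthly interest)): balance=$505.00 total_interest=$5.00
After 2 (deposit($200)): balance=$705.00 total_interest=$5.00
After 3 (month_end (apply 1% monthly interest)): balance=$712.05 total_interest=$12.05
After 4 (month_end (apply 1% monthly interest)): balance=$719.17 total_interest=$19.17
After 5 (year_end (apply 5% annual interest)): balance=$755.12 total_interest=$55.12
After 6 (deposit($50)): balance=$805.12 total_interest=$55.12
After 7 (month_end (apply 1% monthly interest)): balance=$813.17 total_interest=$63.17
After 8 (deposit($100)): balance=$913.17 total_interest=$63.17
After 9 (withdraw($300)): balance=$613.17 total_interest=$63.17
After 10 (year_end (apply 5% annual interest)): balance=$643.82 total_interest=$93.82
After 11 (deposit($50)): balance=$693.82 total_interest=$93.82

Answer: 693.82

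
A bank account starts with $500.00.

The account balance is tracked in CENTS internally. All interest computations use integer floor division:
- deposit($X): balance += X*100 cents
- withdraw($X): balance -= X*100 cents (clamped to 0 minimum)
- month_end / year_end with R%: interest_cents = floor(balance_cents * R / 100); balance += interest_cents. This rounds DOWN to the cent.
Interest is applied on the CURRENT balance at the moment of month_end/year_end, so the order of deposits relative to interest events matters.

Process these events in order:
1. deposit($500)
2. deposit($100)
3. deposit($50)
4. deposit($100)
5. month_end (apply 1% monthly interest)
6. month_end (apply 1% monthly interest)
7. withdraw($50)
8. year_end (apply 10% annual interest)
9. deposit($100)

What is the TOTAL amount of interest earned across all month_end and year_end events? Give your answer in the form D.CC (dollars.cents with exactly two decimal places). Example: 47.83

After 1 (deposit($500)): balance=$1000.00 total_interest=$0.00
After 2 (deposit($100)): balance=$1100.00 total_interest=$0.00
After 3 (deposit($50)): balance=$1150.00 total_interest=$0.00
After 4 (deposit($100)): balance=$1250.00 total_interest=$0.00
After 5 (month_end (apply 1% monthly interest)): balance=$1262.50 total_interest=$12.50
After 6 (month_end (apply 1% monthly interest)): balance=$1275.12 total_interest=$25.12
After 7 (withdraw($50)): balance=$1225.12 total_interest=$25.12
After 8 (year_end (apply 10% annual interest)): balance=$1347.63 total_interest=$147.63
After 9 (deposit($100)): balance=$1447.63 total_interest=$147.63

Answer: 147.63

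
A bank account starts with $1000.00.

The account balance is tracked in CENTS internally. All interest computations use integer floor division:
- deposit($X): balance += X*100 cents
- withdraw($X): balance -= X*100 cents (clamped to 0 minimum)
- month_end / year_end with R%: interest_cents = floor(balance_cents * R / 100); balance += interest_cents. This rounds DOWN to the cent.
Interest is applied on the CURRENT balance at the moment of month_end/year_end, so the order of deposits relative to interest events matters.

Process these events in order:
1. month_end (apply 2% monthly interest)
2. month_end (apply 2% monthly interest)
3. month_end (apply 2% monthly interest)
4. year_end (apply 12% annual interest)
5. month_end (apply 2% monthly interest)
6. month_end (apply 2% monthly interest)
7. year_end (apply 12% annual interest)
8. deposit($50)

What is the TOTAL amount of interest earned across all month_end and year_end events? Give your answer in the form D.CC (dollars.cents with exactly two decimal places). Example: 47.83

Answer: 384.93

Derivation:
After 1 (month_end (apply 2% monthly interest)): balance=$1020.00 total_interest=$20.00
After 2 (month_end (apply 2% monthly interest)): balance=$1040.40 total_interest=$40.40
After 3 (month_end (apply 2% monthly interest)): balance=$1061.20 total_interest=$61.20
After 4 (year_end (apply 12% annual interest)): balance=$1188.54 total_interest=$188.54
After 5 (month_end (apply 2% monthly interest)): balance=$1212.31 total_interest=$212.31
After 6 (month_end (apply 2% monthly interest)): balance=$1236.55 total_interest=$236.55
After 7 (year_end (apply 12% annual interest)): balance=$1384.93 total_interest=$384.93
After 8 (deposit($50)): balance=$1434.93 total_interest=$384.93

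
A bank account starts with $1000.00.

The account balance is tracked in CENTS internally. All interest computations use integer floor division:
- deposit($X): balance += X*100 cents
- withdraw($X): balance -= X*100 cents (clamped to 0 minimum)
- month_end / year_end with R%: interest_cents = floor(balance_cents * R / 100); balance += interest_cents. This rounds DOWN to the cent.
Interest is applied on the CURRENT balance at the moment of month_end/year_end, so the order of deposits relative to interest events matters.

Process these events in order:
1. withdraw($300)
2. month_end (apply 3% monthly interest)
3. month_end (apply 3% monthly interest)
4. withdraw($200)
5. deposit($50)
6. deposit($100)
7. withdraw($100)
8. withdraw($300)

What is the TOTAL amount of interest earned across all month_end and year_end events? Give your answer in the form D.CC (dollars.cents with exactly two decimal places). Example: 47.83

Answer: 42.63

Derivation:
After 1 (withdraw($300)): balance=$700.00 total_interest=$0.00
After 2 (month_end (apply 3% monthly interest)): balance=$721.00 total_interest=$21.00
After 3 (month_end (apply 3% monthly interest)): balance=$742.63 total_interest=$42.63
After 4 (withdraw($200)): balance=$542.63 total_interest=$42.63
After 5 (deposit($50)): balance=$592.63 total_interest=$42.63
After 6 (deposit($100)): balance=$692.63 total_interest=$42.63
After 7 (withdraw($100)): balance=$592.63 total_interest=$42.63
After 8 (withdraw($300)): balance=$292.63 total_interest=$42.63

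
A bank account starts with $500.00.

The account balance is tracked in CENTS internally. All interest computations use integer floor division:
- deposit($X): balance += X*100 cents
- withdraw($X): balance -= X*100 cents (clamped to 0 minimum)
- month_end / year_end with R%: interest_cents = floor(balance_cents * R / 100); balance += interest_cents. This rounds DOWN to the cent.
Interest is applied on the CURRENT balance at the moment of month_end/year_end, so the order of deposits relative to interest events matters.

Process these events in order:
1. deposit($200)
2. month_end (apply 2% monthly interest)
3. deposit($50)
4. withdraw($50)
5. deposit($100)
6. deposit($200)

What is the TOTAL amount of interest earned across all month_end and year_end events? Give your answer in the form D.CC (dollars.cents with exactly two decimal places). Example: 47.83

After 1 (deposit($200)): balance=$700.00 total_interest=$0.00
After 2 (month_end (apply 2% monthly interest)): balance=$714.00 total_interest=$14.00
After 3 (deposit($50)): balance=$764.00 total_interest=$14.00
After 4 (withdraw($50)): balance=$714.00 total_interest=$14.00
After 5 (deposit($100)): balance=$814.00 total_interest=$14.00
After 6 (deposit($200)): balance=$1014.00 total_interest=$14.00

Answer: 14.00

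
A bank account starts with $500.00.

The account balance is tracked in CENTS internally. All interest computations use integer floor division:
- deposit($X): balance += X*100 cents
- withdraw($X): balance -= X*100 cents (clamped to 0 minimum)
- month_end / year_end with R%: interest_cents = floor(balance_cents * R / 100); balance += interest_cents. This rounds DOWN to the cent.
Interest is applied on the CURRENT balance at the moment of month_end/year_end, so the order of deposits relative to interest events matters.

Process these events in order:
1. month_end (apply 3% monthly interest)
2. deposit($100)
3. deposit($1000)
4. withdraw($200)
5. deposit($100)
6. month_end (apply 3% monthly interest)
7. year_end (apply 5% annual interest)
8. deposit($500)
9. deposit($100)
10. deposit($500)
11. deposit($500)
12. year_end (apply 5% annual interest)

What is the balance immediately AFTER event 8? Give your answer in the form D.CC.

After 1 (month_end (apply 3% monthly interest)): balance=$515.00 total_interest=$15.00
After 2 (deposit($100)): balance=$615.00 total_interest=$15.00
After 3 (deposit($1000)): balance=$1615.00 total_interest=$15.00
After 4 (withdraw($200)): balance=$1415.00 total_interest=$15.00
After 5 (deposit($100)): balance=$1515.00 total_interest=$15.00
After 6 (month_end (apply 3% monthly interest)): balance=$1560.45 total_interest=$60.45
After 7 (year_end (apply 5% annual interest)): balance=$1638.47 total_interest=$138.47
After 8 (deposit($500)): balance=$2138.47 total_interest=$138.47

Answer: 2138.47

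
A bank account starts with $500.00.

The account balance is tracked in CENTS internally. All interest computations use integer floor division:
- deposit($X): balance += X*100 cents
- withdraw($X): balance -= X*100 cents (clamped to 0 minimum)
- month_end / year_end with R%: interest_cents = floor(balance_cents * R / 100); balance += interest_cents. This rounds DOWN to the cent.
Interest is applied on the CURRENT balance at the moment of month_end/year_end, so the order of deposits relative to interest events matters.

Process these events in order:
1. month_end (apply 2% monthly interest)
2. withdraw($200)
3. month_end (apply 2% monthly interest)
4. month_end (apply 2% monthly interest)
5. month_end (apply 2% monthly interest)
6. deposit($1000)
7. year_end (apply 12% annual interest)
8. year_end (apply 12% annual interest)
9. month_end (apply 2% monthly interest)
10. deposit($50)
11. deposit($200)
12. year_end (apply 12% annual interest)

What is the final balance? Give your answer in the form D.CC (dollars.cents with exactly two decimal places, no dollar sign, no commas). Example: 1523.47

Answer: 2184.43

Derivation:
After 1 (month_end (apply 2% monthly interest)): balance=$510.00 total_interest=$10.00
After 2 (withdraw($200)): balance=$310.00 total_interest=$10.00
After 3 (month_end (apply 2% monthly interest)): balance=$316.20 total_interest=$16.20
After 4 (month_end (apply 2% monthly interest)): balance=$322.52 total_interest=$22.52
After 5 (month_end (apply 2% monthly interest)): balance=$328.97 total_interest=$28.97
After 6 (deposit($1000)): balance=$1328.97 total_interest=$28.97
After 7 (year_end (apply 12% annual interest)): balance=$1488.44 total_interest=$188.44
After 8 (year_end (apply 12% annual interest)): balance=$1667.05 total_interest=$367.05
After 9 (month_end (apply 2% monthly interest)): balance=$1700.39 total_interest=$400.39
After 10 (deposit($50)): balance=$1750.39 total_interest=$400.39
After 11 (deposit($200)): balance=$1950.39 total_interest=$400.39
After 12 (year_end (apply 12% annual interest)): balance=$2184.43 total_interest=$634.43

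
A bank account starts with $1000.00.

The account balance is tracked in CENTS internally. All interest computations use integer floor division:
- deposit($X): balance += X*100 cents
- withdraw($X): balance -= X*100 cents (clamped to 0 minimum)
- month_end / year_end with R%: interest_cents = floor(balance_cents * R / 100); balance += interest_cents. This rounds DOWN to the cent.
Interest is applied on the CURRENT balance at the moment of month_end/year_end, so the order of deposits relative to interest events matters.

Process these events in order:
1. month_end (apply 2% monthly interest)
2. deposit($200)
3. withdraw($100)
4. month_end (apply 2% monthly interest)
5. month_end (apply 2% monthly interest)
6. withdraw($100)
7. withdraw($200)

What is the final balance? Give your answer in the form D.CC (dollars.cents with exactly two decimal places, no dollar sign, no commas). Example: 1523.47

After 1 (month_end (apply 2% monthly interest)): balance=$1020.00 total_interest=$20.00
After 2 (deposit($200)): balance=$1220.00 total_interest=$20.00
After 3 (withdraw($100)): balance=$1120.00 total_interest=$20.00
After 4 (month_end (apply 2% monthly interest)): balance=$1142.40 total_interest=$42.40
After 5 (month_end (apply 2% monthly interest)): balance=$1165.24 total_interest=$65.24
After 6 (withdraw($100)): balance=$1065.24 total_interest=$65.24
After 7 (withdraw($200)): balance=$865.24 total_interest=$65.24

Answer: 865.24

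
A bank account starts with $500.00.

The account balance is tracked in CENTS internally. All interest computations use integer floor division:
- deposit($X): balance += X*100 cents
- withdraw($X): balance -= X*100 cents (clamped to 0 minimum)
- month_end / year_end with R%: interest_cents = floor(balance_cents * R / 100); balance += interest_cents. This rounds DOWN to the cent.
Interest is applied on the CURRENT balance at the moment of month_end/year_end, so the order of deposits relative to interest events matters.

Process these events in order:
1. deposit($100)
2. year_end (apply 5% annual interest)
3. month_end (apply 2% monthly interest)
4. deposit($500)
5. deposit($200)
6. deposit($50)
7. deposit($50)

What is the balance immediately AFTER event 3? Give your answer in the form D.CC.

Answer: 642.60

Derivation:
After 1 (deposit($100)): balance=$600.00 total_interest=$0.00
After 2 (year_end (apply 5% annual interest)): balance=$630.00 total_interest=$30.00
After 3 (month_end (apply 2% monthly interest)): balance=$642.60 total_interest=$42.60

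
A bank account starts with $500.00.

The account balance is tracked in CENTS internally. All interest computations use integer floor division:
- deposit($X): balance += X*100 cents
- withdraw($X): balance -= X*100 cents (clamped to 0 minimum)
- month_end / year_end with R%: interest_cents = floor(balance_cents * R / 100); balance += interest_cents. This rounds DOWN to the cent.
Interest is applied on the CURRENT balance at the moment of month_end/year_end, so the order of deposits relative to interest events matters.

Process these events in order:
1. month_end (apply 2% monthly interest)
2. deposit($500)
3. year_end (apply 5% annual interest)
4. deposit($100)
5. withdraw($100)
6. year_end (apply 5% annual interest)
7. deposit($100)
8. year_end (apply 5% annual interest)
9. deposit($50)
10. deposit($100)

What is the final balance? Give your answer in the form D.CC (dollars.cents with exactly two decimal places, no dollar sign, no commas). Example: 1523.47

After 1 (month_end (apply 2% monthly interest)): balance=$510.00 total_interest=$10.00
After 2 (deposit($500)): balance=$1010.00 total_interest=$10.00
After 3 (year_end (apply 5% annual interest)): balance=$1060.50 total_interest=$60.50
After 4 (deposit($100)): balance=$1160.50 total_interest=$60.50
After 5 (withdraw($100)): balance=$1060.50 total_interest=$60.50
After 6 (year_end (apply 5% annual interest)): balance=$1113.52 total_interest=$113.52
After 7 (deposit($100)): balance=$1213.52 total_interest=$113.52
After 8 (year_end (apply 5% annual interest)): balance=$1274.19 total_interest=$174.19
After 9 (deposit($50)): balance=$1324.19 total_interest=$174.19
After 10 (deposit($100)): balance=$1424.19 total_interest=$174.19

Answer: 1424.19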